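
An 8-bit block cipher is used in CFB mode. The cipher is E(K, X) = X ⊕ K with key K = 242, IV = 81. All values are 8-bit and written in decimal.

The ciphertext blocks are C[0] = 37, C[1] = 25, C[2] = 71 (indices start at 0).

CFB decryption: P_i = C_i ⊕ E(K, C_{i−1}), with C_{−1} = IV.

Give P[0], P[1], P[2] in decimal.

P[0] = 134, P[1] = 206, P[2] = 172

P[0]: E(K, 81) = 163; 37 ⊕ 163 = 134.
P[1]: E(K, 37) = 215; 25 ⊕ 215 = 206.
P[2]: E(K, 25) = 235; 71 ⊕ 235 = 172.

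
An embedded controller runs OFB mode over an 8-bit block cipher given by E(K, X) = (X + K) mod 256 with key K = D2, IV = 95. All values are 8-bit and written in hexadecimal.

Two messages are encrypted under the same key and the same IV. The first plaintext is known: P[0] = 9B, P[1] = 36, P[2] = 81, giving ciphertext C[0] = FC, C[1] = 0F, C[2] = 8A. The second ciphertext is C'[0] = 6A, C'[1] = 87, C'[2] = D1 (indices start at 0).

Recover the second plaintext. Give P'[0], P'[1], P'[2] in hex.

P'[0] = 0D, P'[1] = BE, P'[2] = DA

In OFB with a reused IV, both messages share the same keystream S_i, so C_i ⊕ C'_i = P_i ⊕ P'_i and thus P'_i = P_i ⊕ C_i ⊕ C'_i.
P'[0]: 9B ⊕ FC ⊕ 6A = 0D.
P'[1]: 36 ⊕ 0F ⊕ 87 = BE.
P'[2]: 81 ⊕ 8A ⊕ D1 = DA.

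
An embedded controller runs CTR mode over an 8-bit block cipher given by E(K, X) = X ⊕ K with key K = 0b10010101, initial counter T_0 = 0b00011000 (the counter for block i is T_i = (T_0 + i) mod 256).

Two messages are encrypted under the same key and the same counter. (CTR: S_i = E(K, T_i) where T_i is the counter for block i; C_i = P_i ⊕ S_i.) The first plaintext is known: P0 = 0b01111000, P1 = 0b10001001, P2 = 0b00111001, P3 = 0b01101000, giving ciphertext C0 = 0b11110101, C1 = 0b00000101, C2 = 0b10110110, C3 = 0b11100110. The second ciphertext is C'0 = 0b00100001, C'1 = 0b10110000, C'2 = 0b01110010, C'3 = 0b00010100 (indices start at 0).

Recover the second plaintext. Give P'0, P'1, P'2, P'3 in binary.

In CTR with a reused counter, both messages share the same keystream S_i, so C_i ⊕ C'_i = P_i ⊕ P'_i and thus P'_i = P_i ⊕ C_i ⊕ C'_i.
P'0: 0b01111000 ⊕ 0b11110101 ⊕ 0b00100001 = 0b10101100.
P'1: 0b10001001 ⊕ 0b00000101 ⊕ 0b10110000 = 0b00111100.
P'2: 0b00111001 ⊕ 0b10110110 ⊕ 0b01110010 = 0b11111101.
P'3: 0b01101000 ⊕ 0b11100110 ⊕ 0b00010100 = 0b10011010.

P'0 = 0b10101100, P'1 = 0b00111100, P'2 = 0b11111101, P'3 = 0b10011010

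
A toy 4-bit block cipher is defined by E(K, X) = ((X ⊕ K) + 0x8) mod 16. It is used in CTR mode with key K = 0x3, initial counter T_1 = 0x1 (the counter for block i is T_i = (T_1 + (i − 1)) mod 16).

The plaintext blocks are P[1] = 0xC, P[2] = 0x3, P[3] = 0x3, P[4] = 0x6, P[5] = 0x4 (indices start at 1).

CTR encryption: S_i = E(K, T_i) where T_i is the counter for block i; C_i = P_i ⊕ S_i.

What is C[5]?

C[5] = 0xA

C[1]: T = 0x1, S = E(K, T) = 0xA; 0xC ⊕ 0xA = 0x6.
C[2]: T = 0x2, S = E(K, T) = 0x9; 0x3 ⊕ 0x9 = 0xA.
C[3]: T = 0x3, S = E(K, T) = 0x8; 0x3 ⊕ 0x8 = 0xB.
C[4]: T = 0x4, S = E(K, T) = 0xF; 0x6 ⊕ 0xF = 0x9.
C[5]: T = 0x5, S = E(K, T) = 0xE; 0x4 ⊕ 0xE = 0xA.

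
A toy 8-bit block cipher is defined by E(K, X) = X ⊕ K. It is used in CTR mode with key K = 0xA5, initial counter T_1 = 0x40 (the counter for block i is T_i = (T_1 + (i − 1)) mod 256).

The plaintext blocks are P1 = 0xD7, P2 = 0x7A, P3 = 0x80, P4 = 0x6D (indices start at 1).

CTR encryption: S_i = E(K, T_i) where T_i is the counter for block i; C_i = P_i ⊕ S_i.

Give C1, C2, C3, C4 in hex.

C1 = 0x32, C2 = 0x9E, C3 = 0x67, C4 = 0x8B

C1: T = 0x40, S = E(K, T) = 0xE5; 0xD7 ⊕ 0xE5 = 0x32.
C2: T = 0x41, S = E(K, T) = 0xE4; 0x7A ⊕ 0xE4 = 0x9E.
C3: T = 0x42, S = E(K, T) = 0xE7; 0x80 ⊕ 0xE7 = 0x67.
C4: T = 0x43, S = E(K, T) = 0xE6; 0x6D ⊕ 0xE6 = 0x8B.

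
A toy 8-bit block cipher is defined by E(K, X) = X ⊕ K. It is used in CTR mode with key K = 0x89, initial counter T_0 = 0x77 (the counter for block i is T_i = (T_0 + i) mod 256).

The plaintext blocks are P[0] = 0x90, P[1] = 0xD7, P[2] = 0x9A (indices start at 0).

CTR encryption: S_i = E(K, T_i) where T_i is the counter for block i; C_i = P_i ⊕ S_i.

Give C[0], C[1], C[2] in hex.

C[0]: T = 0x77, S = E(K, T) = 0xFE; 0x90 ⊕ 0xFE = 0x6E.
C[1]: T = 0x78, S = E(K, T) = 0xF1; 0xD7 ⊕ 0xF1 = 0x26.
C[2]: T = 0x79, S = E(K, T) = 0xF0; 0x9A ⊕ 0xF0 = 0x6A.

C[0] = 0x6E, C[1] = 0x26, C[2] = 0x6A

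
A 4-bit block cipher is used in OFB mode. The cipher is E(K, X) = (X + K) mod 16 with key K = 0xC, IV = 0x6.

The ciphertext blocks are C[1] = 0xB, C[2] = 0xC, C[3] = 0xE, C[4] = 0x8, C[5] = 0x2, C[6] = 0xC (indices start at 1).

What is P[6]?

OFB decryption: S_i = E(K, S_{i−1}) with S_{0} = IV; P_i = C_i ⊕ S_i.
P[1]: S = E(K, 0x6) = 0x2; 0xB ⊕ 0x2 = 0x9.
P[2]: S = E(K, 0x2) = 0xE; 0xC ⊕ 0xE = 0x2.
P[3]: S = E(K, 0xE) = 0xA; 0xE ⊕ 0xA = 0x4.
P[4]: S = E(K, 0xA) = 0x6; 0x8 ⊕ 0x6 = 0xE.
P[5]: S = E(K, 0x6) = 0x2; 0x2 ⊕ 0x2 = 0x0.
P[6]: S = E(K, 0x2) = 0xE; 0xC ⊕ 0xE = 0x2.

P[6] = 0x2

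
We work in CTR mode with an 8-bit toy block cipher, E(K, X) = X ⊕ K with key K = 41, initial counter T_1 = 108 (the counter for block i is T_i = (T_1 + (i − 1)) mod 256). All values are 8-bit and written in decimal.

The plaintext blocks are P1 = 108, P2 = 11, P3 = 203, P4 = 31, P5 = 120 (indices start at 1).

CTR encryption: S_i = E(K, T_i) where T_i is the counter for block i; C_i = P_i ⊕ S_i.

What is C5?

C5 = 33

C1: T = 108, S = E(K, T) = 69; 108 ⊕ 69 = 41.
C2: T = 109, S = E(K, T) = 68; 11 ⊕ 68 = 79.
C3: T = 110, S = E(K, T) = 71; 203 ⊕ 71 = 140.
C4: T = 111, S = E(K, T) = 70; 31 ⊕ 70 = 89.
C5: T = 112, S = E(K, T) = 89; 120 ⊕ 89 = 33.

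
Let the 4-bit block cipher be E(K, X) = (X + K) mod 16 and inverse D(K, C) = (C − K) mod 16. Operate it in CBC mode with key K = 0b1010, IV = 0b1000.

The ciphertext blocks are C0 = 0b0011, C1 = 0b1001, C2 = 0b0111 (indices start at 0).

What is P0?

CBC decryption: P_i = D(K, C_i) ⊕ C_{i−1}, with C_{−1} = IV.
P0: D(K, 0b0011) = 0b1001; 0b1001 ⊕ 0b1000 = 0b0001.

P0 = 0b0001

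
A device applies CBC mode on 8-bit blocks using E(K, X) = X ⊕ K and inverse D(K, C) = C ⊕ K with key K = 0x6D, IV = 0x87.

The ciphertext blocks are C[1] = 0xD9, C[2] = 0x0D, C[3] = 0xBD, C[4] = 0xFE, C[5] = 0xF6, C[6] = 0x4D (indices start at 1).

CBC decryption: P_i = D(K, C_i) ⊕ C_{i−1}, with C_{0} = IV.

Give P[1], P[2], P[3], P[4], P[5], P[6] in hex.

P[1] = 0x33, P[2] = 0xB9, P[3] = 0xDD, P[4] = 0x2E, P[5] = 0x65, P[6] = 0xD6

P[1]: D(K, 0xD9) = 0xB4; 0xB4 ⊕ 0x87 = 0x33.
P[2]: D(K, 0x0D) = 0x60; 0x60 ⊕ 0xD9 = 0xB9.
P[3]: D(K, 0xBD) = 0xD0; 0xD0 ⊕ 0x0D = 0xDD.
P[4]: D(K, 0xFE) = 0x93; 0x93 ⊕ 0xBD = 0x2E.
P[5]: D(K, 0xF6) = 0x9B; 0x9B ⊕ 0xFE = 0x65.
P[6]: D(K, 0x4D) = 0x20; 0x20 ⊕ 0xF6 = 0xD6.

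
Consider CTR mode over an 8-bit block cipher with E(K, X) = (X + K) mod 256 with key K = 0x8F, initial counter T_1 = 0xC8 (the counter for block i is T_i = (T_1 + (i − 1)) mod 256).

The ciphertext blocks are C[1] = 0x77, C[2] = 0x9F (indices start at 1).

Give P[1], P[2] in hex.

CTR decryption: S_i = E(K, T_i) where T_i is the counter for block i; P_i = C_i ⊕ S_i.
P[1]: T = 0xC8, S = E(K, T) = 0x57; 0x77 ⊕ 0x57 = 0x20.
P[2]: T = 0xC9, S = E(K, T) = 0x58; 0x9F ⊕ 0x58 = 0xC7.

P[1] = 0x20, P[2] = 0xC7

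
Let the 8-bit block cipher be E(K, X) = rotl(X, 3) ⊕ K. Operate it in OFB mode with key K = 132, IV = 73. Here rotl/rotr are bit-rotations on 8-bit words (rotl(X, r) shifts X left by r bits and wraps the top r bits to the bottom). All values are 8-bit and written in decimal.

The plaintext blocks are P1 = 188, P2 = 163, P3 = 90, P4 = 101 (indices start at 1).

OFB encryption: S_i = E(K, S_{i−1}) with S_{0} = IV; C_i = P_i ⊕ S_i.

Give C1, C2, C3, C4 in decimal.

C1: S = E(K, 73) = 206; 188 ⊕ 206 = 114.
C2: S = E(K, 206) = 242; 163 ⊕ 242 = 81.
C3: S = E(K, 242) = 19; 90 ⊕ 19 = 73.
C4: S = E(K, 19) = 28; 101 ⊕ 28 = 121.

C1 = 114, C2 = 81, C3 = 73, C4 = 121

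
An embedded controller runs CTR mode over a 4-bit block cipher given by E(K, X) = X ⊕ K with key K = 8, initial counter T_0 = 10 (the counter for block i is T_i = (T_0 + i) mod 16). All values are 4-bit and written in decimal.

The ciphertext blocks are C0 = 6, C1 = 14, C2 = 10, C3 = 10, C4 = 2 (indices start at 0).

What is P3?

CTR decryption: S_i = E(K, T_i) where T_i is the counter for block i; P_i = C_i ⊕ S_i.
P3: T = 13, S = E(K, T) = 5; 10 ⊕ 5 = 15.

P3 = 15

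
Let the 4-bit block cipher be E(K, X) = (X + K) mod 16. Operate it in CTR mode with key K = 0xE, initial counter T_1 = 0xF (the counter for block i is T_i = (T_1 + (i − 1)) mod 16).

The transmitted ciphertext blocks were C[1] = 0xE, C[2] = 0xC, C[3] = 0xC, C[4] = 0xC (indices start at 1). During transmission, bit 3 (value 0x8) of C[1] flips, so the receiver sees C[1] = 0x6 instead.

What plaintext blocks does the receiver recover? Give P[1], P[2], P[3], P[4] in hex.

P[1] = 0xB, P[2] = 0x2, P[3] = 0x3, P[4] = 0xC

CTR decryption: S_i = E(K, T_i) where T_i is the counter for block i; P_i = C_i ⊕ S_i.
Only C[1] changed, to 0x6. In CTR, a change in C_i flips the same bit in P_i only; the keystream is unaffected. Decrypting the received ciphertext:
P[1]: T = 0xF, S = E(K, T) = 0xD; 0x6 ⊕ 0xD = 0xB.
P[2]: T = 0x0, S = E(K, T) = 0xE; 0xC ⊕ 0xE = 0x2.
P[3]: T = 0x1, S = E(K, T) = 0xF; 0xC ⊕ 0xF = 0x3.
P[4]: T = 0x2, S = E(K, T) = 0x0; 0xC ⊕ 0x0 = 0xC.
Blocks that differ from the original plaintext: P[1].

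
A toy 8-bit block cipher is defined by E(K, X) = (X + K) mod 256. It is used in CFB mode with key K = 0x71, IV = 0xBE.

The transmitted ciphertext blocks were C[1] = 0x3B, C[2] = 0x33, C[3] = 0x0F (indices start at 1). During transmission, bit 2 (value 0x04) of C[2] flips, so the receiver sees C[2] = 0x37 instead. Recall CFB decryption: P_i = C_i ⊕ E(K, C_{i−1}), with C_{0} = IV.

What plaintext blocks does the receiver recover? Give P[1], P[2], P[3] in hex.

P[1] = 0x14, P[2] = 0x9B, P[3] = 0xA7

Only C[2] changed, to 0x37. In CFB, a change in C_i flips the same bit in P_i and garbles P_{i+1}. Decrypting the received ciphertext:
P[1]: E(K, 0xBE) = 0x2F; 0x3B ⊕ 0x2F = 0x14.
P[2]: E(K, 0x3B) = 0xAC; 0x37 ⊕ 0xAC = 0x9B.
P[3]: E(K, 0x37) = 0xA8; 0x0F ⊕ 0xA8 = 0xA7.
Blocks that differ from the original plaintext: P[2], P[3].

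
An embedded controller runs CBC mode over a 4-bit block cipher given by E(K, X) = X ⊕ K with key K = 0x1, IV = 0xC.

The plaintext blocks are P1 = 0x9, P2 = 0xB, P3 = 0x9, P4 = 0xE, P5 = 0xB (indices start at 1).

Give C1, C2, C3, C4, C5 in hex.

C1 = 0x4, C2 = 0xE, C3 = 0x6, C4 = 0x9, C5 = 0x3

CBC encryption: C_i = E(K, P_i ⊕ C_{i−1}), with C_{0} = IV.
C1: P1 ⊕ 0xC = 0x5; E(K, 0x5) = 0x4.
C2: P2 ⊕ 0x4 = 0xF; E(K, 0xF) = 0xE.
C3: P3 ⊕ 0xE = 0x7; E(K, 0x7) = 0x6.
C4: P4 ⊕ 0x6 = 0x8; E(K, 0x8) = 0x9.
C5: P5 ⊕ 0x9 = 0x2; E(K, 0x2) = 0x3.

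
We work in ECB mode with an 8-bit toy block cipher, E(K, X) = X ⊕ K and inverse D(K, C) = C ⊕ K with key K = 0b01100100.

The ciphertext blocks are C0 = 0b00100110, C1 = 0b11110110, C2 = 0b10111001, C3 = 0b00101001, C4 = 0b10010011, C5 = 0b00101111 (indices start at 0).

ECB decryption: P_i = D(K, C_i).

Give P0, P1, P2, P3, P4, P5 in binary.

P0 = 0b01000010, P1 = 0b10010010, P2 = 0b11011101, P3 = 0b01001101, P4 = 0b11110111, P5 = 0b01001011

P0: D(K, 0b00100110) = 0b01000010.
P1: D(K, 0b11110110) = 0b10010010.
P2: D(K, 0b10111001) = 0b11011101.
P3: D(K, 0b00101001) = 0b01001101.
P4: D(K, 0b10010011) = 0b11110111.
P5: D(K, 0b00101111) = 0b01001011.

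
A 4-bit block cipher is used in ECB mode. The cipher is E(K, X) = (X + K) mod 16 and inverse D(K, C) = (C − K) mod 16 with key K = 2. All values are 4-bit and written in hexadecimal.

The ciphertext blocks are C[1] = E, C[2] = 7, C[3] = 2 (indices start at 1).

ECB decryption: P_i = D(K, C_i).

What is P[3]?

P[3] = 0

P[3]: D(K, 2) = 0.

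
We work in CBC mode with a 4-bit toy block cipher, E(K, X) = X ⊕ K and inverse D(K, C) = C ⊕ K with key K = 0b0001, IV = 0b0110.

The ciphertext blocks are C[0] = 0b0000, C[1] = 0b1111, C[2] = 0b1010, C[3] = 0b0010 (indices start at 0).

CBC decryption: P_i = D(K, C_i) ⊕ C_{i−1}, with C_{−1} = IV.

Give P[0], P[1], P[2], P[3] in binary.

P[0] = 0b0111, P[1] = 0b1110, P[2] = 0b0100, P[3] = 0b1001

P[0]: D(K, 0b0000) = 0b0001; 0b0001 ⊕ 0b0110 = 0b0111.
P[1]: D(K, 0b1111) = 0b1110; 0b1110 ⊕ 0b0000 = 0b1110.
P[2]: D(K, 0b1010) = 0b1011; 0b1011 ⊕ 0b1111 = 0b0100.
P[3]: D(K, 0b0010) = 0b0011; 0b0011 ⊕ 0b1010 = 0b1001.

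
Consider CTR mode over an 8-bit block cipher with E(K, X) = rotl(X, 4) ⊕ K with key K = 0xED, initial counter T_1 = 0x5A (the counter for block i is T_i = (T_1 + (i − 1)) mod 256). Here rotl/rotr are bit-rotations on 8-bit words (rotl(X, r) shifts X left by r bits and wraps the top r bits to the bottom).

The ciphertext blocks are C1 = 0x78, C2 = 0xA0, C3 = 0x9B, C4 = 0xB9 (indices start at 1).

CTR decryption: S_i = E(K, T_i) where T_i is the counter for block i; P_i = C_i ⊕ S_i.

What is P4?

P4 = 0x81

P4: T = 0x5D, S = E(K, T) = 0x38; 0xB9 ⊕ 0x38 = 0x81.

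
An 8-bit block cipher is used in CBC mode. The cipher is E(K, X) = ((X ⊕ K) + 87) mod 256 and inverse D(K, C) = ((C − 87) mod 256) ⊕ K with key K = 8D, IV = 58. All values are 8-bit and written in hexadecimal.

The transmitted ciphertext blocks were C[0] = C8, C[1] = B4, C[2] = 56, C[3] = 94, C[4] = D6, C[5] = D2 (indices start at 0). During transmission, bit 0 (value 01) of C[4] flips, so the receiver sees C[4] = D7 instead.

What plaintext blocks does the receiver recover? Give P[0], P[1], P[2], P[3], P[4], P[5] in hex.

P[0] = 94, P[1] = 68, P[2] = F6, P[3] = D6, P[4] = 49, P[5] = 11

CBC decryption: P_i = D(K, C_i) ⊕ C_{i−1}, with C_{−1} = IV.
Only C[4] changed, to D7. In CBC, a change in C_i garbles P_i and flips the same bit in P_{i+1}. Decrypting the received ciphertext:
P[0]: D(K, C8) = CC; CC ⊕ 58 = 94.
P[1]: D(K, B4) = A0; A0 ⊕ C8 = 68.
P[2]: D(K, 56) = 42; 42 ⊕ B4 = F6.
P[3]: D(K, 94) = 80; 80 ⊕ 56 = D6.
P[4]: D(K, D7) = DD; DD ⊕ 94 = 49.
P[5]: D(K, D2) = C6; C6 ⊕ D7 = 11.
Blocks that differ from the original plaintext: P[4], P[5].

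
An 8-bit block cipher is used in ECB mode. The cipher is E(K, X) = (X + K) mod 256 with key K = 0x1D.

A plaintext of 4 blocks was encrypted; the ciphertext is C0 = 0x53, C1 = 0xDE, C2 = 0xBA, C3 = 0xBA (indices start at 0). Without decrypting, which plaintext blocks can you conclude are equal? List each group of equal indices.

ECB encrypts each block independently with the same key, so equal ciphertext blocks imply equal plaintext blocks.
C2 = C3 = 0xBA, so P2 = P3.

P2 = P3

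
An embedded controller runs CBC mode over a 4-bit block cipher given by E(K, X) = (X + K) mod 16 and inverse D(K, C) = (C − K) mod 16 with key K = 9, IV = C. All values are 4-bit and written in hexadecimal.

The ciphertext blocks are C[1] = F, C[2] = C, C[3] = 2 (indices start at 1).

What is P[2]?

P[2] = C

CBC decryption: P_i = D(K, C_i) ⊕ C_{i−1}, with C_{0} = IV.
P[2]: D(K, C) = 3; 3 ⊕ F = C.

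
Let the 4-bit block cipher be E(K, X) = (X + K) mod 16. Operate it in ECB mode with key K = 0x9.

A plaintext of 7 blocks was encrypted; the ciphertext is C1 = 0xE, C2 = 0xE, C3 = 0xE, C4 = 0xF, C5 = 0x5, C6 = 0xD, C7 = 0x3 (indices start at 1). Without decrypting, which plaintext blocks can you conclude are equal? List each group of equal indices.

P1 = P2 = P3

ECB encrypts each block independently with the same key, so equal ciphertext blocks imply equal plaintext blocks.
C1 = C2 = C3 = 0xE, so P1 = P2 = P3.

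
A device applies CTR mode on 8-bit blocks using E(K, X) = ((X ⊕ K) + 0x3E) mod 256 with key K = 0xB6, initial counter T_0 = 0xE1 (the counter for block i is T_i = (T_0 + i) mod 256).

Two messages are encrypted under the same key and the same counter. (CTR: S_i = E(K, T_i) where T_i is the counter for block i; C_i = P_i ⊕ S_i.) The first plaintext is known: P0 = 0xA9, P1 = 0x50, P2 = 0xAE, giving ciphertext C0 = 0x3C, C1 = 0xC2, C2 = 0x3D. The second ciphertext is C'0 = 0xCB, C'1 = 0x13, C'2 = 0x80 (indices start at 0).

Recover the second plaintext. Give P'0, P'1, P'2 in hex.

In CTR with a reused counter, both messages share the same keystream S_i, so C_i ⊕ C'_i = P_i ⊕ P'_i and thus P'_i = P_i ⊕ C_i ⊕ C'_i.
P'0: 0xA9 ⊕ 0x3C ⊕ 0xCB = 0x5E.
P'1: 0x50 ⊕ 0xC2 ⊕ 0x13 = 0x81.
P'2: 0xAE ⊕ 0x3D ⊕ 0x80 = 0x13.

P'0 = 0x5E, P'1 = 0x81, P'2 = 0x13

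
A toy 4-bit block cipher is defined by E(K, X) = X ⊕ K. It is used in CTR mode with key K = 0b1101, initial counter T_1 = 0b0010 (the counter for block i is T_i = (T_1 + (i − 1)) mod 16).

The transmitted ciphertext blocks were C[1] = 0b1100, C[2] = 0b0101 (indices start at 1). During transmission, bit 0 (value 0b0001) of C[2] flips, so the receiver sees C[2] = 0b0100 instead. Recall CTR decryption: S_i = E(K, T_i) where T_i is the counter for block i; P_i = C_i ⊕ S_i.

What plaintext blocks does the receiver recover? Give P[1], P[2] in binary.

P[1] = 0b0011, P[2] = 0b1010

Only C[2] changed, to 0b0100. In CTR, a change in C_i flips the same bit in P_i only; the keystream is unaffected. Decrypting the received ciphertext:
P[1]: T = 0b0010, S = E(K, T) = 0b1111; 0b1100 ⊕ 0b1111 = 0b0011.
P[2]: T = 0b0011, S = E(K, T) = 0b1110; 0b0100 ⊕ 0b1110 = 0b1010.
Blocks that differ from the original plaintext: P[2].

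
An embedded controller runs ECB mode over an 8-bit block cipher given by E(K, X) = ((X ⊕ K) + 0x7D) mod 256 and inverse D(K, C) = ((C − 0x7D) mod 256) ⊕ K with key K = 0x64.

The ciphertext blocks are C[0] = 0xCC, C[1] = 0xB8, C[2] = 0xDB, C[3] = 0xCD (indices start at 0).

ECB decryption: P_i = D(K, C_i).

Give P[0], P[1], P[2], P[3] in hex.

P[0] = 0x2B, P[1] = 0x5F, P[2] = 0x3A, P[3] = 0x34

P[0]: D(K, 0xCC) = 0x2B.
P[1]: D(K, 0xB8) = 0x5F.
P[2]: D(K, 0xDB) = 0x3A.
P[3]: D(K, 0xCD) = 0x34.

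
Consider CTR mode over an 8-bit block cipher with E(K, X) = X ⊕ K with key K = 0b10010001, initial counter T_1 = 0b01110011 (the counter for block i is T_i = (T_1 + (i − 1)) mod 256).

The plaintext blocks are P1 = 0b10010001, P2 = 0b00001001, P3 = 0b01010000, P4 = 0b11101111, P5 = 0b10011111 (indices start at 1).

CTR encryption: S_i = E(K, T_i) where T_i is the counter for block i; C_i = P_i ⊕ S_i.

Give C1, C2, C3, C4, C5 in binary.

C1: T = 0b01110011, S = E(K, T) = 0b11100010; 0b10010001 ⊕ 0b11100010 = 0b01110011.
C2: T = 0b01110100, S = E(K, T) = 0b11100101; 0b00001001 ⊕ 0b11100101 = 0b11101100.
C3: T = 0b01110101, S = E(K, T) = 0b11100100; 0b01010000 ⊕ 0b11100100 = 0b10110100.
C4: T = 0b01110110, S = E(K, T) = 0b11100111; 0b11101111 ⊕ 0b11100111 = 0b00001000.
C5: T = 0b01110111, S = E(K, T) = 0b11100110; 0b10011111 ⊕ 0b11100110 = 0b01111001.

C1 = 0b01110011, C2 = 0b11101100, C3 = 0b10110100, C4 = 0b00001000, C5 = 0b01111001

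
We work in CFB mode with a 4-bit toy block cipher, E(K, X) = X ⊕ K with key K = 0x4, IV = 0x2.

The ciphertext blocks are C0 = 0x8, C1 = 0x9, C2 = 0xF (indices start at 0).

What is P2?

CFB decryption: P_i = C_i ⊕ E(K, C_{i−1}), with C_{−1} = IV.
P2: E(K, 0x9) = 0xD; 0xF ⊕ 0xD = 0x2.

P2 = 0x2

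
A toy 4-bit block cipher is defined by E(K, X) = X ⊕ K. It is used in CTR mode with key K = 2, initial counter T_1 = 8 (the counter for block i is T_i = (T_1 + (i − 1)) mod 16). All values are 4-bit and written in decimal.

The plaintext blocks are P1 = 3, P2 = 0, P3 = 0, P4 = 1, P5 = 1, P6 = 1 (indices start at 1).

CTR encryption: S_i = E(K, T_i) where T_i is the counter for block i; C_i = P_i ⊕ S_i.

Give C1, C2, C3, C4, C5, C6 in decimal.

C1 = 9, C2 = 11, C3 = 8, C4 = 8, C5 = 15, C6 = 14

C1: T = 8, S = E(K, T) = 10; 3 ⊕ 10 = 9.
C2: T = 9, S = E(K, T) = 11; 0 ⊕ 11 = 11.
C3: T = 10, S = E(K, T) = 8; 0 ⊕ 8 = 8.
C4: T = 11, S = E(K, T) = 9; 1 ⊕ 9 = 8.
C5: T = 12, S = E(K, T) = 14; 1 ⊕ 14 = 15.
C6: T = 13, S = E(K, T) = 15; 1 ⊕ 15 = 14.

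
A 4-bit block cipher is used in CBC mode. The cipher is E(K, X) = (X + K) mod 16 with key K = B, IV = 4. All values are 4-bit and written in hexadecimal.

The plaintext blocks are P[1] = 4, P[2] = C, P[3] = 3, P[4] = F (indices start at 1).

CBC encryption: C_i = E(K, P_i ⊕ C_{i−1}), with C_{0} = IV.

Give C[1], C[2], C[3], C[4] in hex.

C[1] = B, C[2] = 2, C[3] = C, C[4] = E

C[1]: P[1] ⊕ 4 = 0; E(K, 0) = B.
C[2]: P[2] ⊕ B = 7; E(K, 7) = 2.
C[3]: P[3] ⊕ 2 = 1; E(K, 1) = C.
C[4]: P[4] ⊕ C = 3; E(K, 3) = E.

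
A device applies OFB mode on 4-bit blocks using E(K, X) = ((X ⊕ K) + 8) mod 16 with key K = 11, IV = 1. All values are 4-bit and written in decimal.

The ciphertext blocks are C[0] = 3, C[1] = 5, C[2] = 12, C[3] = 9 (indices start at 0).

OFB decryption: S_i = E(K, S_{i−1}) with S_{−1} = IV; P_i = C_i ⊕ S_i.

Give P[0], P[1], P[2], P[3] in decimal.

P[0] = 1, P[1] = 4, P[2] = 14, P[3] = 8

P[0]: S = E(K, 1) = 2; 3 ⊕ 2 = 1.
P[1]: S = E(K, 2) = 1; 5 ⊕ 1 = 4.
P[2]: S = E(K, 1) = 2; 12 ⊕ 2 = 14.
P[3]: S = E(K, 2) = 1; 9 ⊕ 1 = 8.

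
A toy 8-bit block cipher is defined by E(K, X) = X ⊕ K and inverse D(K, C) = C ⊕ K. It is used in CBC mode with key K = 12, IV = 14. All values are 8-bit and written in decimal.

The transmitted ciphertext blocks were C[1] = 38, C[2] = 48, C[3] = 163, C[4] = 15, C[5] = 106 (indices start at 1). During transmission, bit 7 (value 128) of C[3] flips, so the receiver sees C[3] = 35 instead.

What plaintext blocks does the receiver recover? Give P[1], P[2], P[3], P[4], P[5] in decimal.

CBC decryption: P_i = D(K, C_i) ⊕ C_{i−1}, with C_{0} = IV.
Only C[3] changed, to 35. In CBC, a change in C_i garbles P_i and flips the same bit in P_{i+1}. Decrypting the received ciphertext:
P[1]: D(K, 38) = 42; 42 ⊕ 14 = 36.
P[2]: D(K, 48) = 60; 60 ⊕ 38 = 26.
P[3]: D(K, 35) = 47; 47 ⊕ 48 = 31.
P[4]: D(K, 15) = 3; 3 ⊕ 35 = 32.
P[5]: D(K, 106) = 102; 102 ⊕ 15 = 105.
Blocks that differ from the original plaintext: P[3], P[4].

P[1] = 36, P[2] = 26, P[3] = 31, P[4] = 32, P[5] = 105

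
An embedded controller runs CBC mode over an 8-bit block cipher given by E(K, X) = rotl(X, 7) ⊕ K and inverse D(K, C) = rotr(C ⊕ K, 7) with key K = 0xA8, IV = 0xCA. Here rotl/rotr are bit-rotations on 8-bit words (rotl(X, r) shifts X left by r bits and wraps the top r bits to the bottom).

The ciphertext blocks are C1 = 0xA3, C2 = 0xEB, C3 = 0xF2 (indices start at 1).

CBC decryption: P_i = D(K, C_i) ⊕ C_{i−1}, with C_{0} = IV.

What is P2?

P2: D(K, 0xEB) = 0x86; 0x86 ⊕ 0xA3 = 0x25.

P2 = 0x25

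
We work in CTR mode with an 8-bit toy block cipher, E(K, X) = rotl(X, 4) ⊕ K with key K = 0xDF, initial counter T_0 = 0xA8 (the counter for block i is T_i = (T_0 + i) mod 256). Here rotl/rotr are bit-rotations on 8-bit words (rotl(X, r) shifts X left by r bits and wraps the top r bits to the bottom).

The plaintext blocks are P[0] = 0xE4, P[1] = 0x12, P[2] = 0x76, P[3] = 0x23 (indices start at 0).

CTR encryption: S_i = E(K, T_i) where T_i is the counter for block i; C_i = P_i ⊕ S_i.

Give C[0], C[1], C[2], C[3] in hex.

C[0]: T = 0xA8, S = E(K, T) = 0x55; 0xE4 ⊕ 0x55 = 0xB1.
C[1]: T = 0xA9, S = E(K, T) = 0x45; 0x12 ⊕ 0x45 = 0x57.
C[2]: T = 0xAA, S = E(K, T) = 0x75; 0x76 ⊕ 0x75 = 0x03.
C[3]: T = 0xAB, S = E(K, T) = 0x65; 0x23 ⊕ 0x65 = 0x46.

C[0] = 0xB1, C[1] = 0x57, C[2] = 0x03, C[3] = 0x46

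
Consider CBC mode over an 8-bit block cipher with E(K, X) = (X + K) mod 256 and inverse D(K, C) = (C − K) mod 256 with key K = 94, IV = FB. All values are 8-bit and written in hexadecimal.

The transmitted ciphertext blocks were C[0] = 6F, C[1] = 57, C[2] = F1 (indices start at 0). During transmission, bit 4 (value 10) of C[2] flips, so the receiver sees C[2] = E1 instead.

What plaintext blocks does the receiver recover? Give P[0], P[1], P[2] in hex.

P[0] = 20, P[1] = AC, P[2] = 1A

CBC decryption: P_i = D(K, C_i) ⊕ C_{i−1}, with C_{−1} = IV.
Only C[2] changed, to E1. In CBC, a change in C_i garbles P_i and flips the same bit in P_{i+1}. Decrypting the received ciphertext:
P[0]: D(K, 6F) = DB; DB ⊕ FB = 20.
P[1]: D(K, 57) = C3; C3 ⊕ 6F = AC.
P[2]: D(K, E1) = 4D; 4D ⊕ 57 = 1A.
Blocks that differ from the original plaintext: P[2].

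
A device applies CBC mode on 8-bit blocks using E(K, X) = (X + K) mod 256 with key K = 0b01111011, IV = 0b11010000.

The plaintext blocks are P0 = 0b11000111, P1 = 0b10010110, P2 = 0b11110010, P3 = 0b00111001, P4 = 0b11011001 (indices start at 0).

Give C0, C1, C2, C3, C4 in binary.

C0 = 0b10010010, C1 = 0b01111111, C2 = 0b00001000, C3 = 0b10101100, C4 = 0b11110000

CBC encryption: C_i = E(K, P_i ⊕ C_{i−1}), with C_{−1} = IV.
C0: P0 ⊕ 0b11010000 = 0b00010111; E(K, 0b00010111) = 0b10010010.
C1: P1 ⊕ 0b10010010 = 0b00000100; E(K, 0b00000100) = 0b01111111.
C2: P2 ⊕ 0b01111111 = 0b10001101; E(K, 0b10001101) = 0b00001000.
C3: P3 ⊕ 0b00001000 = 0b00110001; E(K, 0b00110001) = 0b10101100.
C4: P4 ⊕ 0b10101100 = 0b01110101; E(K, 0b01110101) = 0b11110000.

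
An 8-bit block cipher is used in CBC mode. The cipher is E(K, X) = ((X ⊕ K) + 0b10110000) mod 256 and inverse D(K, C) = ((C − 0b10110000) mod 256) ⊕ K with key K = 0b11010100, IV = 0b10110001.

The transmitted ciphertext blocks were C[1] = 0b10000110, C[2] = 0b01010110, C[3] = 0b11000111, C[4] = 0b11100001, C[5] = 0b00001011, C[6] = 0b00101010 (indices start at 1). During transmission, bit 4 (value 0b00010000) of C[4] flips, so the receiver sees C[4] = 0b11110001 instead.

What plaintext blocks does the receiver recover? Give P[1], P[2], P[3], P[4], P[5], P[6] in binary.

CBC decryption: P_i = D(K, C_i) ⊕ C_{i−1}, with C_{0} = IV.
Only C[4] changed, to 0b11110001. In CBC, a change in C_i garbles P_i and flips the same bit in P_{i+1}. Decrypting the received ciphertext:
P[1]: D(K, 0b10000110) = 0b00000010; 0b00000010 ⊕ 0b10110001 = 0b10110011.
P[2]: D(K, 0b01010110) = 0b01110010; 0b01110010 ⊕ 0b10000110 = 0b11110100.
P[3]: D(K, 0b11000111) = 0b11000011; 0b11000011 ⊕ 0b01010110 = 0b10010101.
P[4]: D(K, 0b11110001) = 0b10010101; 0b10010101 ⊕ 0b11000111 = 0b01010010.
P[5]: D(K, 0b00001011) = 0b10001111; 0b10001111 ⊕ 0b11110001 = 0b01111110.
P[6]: D(K, 0b00101010) = 0b10101110; 0b10101110 ⊕ 0b00001011 = 0b10100101.
Blocks that differ from the original plaintext: P[4], P[5].

P[1] = 0b10110011, P[2] = 0b11110100, P[3] = 0b10010101, P[4] = 0b01010010, P[5] = 0b01111110, P[6] = 0b10100101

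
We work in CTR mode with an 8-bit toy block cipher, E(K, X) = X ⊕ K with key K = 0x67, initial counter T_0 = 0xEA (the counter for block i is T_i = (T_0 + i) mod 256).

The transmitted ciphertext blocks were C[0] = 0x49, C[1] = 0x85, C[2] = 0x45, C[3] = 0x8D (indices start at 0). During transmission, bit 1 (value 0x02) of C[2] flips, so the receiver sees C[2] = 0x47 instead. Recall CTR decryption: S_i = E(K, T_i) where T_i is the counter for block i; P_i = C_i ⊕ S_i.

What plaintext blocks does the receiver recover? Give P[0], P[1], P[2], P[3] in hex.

Only C[2] changed, to 0x47. In CTR, a change in C_i flips the same bit in P_i only; the keystream is unaffected. Decrypting the received ciphertext:
P[0]: T = 0xEA, S = E(K, T) = 0x8D; 0x49 ⊕ 0x8D = 0xC4.
P[1]: T = 0xEB, S = E(K, T) = 0x8C; 0x85 ⊕ 0x8C = 0x09.
P[2]: T = 0xEC, S = E(K, T) = 0x8B; 0x47 ⊕ 0x8B = 0xCC.
P[3]: T = 0xED, S = E(K, T) = 0x8A; 0x8D ⊕ 0x8A = 0x07.
Blocks that differ from the original plaintext: P[2].

P[0] = 0xC4, P[1] = 0x09, P[2] = 0xCC, P[3] = 0x07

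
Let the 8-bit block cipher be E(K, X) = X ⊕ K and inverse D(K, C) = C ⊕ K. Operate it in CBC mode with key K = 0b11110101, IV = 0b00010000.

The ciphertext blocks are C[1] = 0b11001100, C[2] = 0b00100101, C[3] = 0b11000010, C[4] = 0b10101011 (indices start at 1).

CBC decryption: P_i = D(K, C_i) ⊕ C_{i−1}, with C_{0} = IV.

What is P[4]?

P[4]: D(K, 0b10101011) = 0b01011110; 0b01011110 ⊕ 0b11000010 = 0b10011100.

P[4] = 0b10011100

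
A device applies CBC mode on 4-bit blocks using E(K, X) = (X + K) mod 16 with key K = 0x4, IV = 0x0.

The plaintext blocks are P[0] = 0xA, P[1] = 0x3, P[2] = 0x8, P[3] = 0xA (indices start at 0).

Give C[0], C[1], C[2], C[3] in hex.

CBC encryption: C_i = E(K, P_i ⊕ C_{i−1}), with C_{−1} = IV.
C[0]: P[0] ⊕ 0x0 = 0xA; E(K, 0xA) = 0xE.
C[1]: P[1] ⊕ 0xE = 0xD; E(K, 0xD) = 0x1.
C[2]: P[2] ⊕ 0x1 = 0x9; E(K, 0x9) = 0xD.
C[3]: P[3] ⊕ 0xD = 0x7; E(K, 0x7) = 0xB.

C[0] = 0xE, C[1] = 0x1, C[2] = 0xD, C[3] = 0xB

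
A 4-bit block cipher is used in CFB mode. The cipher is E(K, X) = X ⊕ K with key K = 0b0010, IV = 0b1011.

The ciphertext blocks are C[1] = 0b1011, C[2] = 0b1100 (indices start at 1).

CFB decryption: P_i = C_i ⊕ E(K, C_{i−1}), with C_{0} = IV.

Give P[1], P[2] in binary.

P[1]: E(K, 0b1011) = 0b1001; 0b1011 ⊕ 0b1001 = 0b0010.
P[2]: E(K, 0b1011) = 0b1001; 0b1100 ⊕ 0b1001 = 0b0101.

P[1] = 0b0010, P[2] = 0b0101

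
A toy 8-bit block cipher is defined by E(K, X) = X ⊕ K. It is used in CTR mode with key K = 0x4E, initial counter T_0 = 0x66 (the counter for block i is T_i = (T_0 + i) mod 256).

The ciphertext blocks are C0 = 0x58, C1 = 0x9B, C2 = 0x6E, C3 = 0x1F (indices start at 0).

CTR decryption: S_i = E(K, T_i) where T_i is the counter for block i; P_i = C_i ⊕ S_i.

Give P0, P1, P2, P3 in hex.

P0: T = 0x66, S = E(K, T) = 0x28; 0x58 ⊕ 0x28 = 0x70.
P1: T = 0x67, S = E(K, T) = 0x29; 0x9B ⊕ 0x29 = 0xB2.
P2: T = 0x68, S = E(K, T) = 0x26; 0x6E ⊕ 0x26 = 0x48.
P3: T = 0x69, S = E(K, T) = 0x27; 0x1F ⊕ 0x27 = 0x38.

P0 = 0x70, P1 = 0xB2, P2 = 0x48, P3 = 0x38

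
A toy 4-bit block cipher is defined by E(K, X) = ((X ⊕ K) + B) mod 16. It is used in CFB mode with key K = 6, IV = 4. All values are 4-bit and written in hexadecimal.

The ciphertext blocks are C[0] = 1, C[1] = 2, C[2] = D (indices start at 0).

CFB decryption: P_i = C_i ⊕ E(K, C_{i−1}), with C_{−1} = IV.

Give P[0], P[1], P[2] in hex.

P[0]: E(K, 4) = D; 1 ⊕ D = C.
P[1]: E(K, 1) = 2; 2 ⊕ 2 = 0.
P[2]: E(K, 2) = F; D ⊕ F = 2.

P[0] = C, P[1] = 0, P[2] = 2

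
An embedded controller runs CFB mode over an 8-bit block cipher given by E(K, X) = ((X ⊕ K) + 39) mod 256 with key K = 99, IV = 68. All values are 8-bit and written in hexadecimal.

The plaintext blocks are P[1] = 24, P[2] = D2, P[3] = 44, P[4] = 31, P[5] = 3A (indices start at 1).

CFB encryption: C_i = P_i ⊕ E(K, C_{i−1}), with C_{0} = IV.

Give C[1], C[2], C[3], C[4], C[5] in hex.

C[1]: E(K, 68) = 2A; 24 ⊕ 2A = 0E.
C[2]: E(K, 0E) = D0; D2 ⊕ D0 = 02.
C[3]: E(K, 02) = D4; 44 ⊕ D4 = 90.
C[4]: E(K, 90) = 42; 31 ⊕ 42 = 73.
C[5]: E(K, 73) = 23; 3A ⊕ 23 = 19.

C[1] = 0E, C[2] = 02, C[3] = 90, C[4] = 73, C[5] = 19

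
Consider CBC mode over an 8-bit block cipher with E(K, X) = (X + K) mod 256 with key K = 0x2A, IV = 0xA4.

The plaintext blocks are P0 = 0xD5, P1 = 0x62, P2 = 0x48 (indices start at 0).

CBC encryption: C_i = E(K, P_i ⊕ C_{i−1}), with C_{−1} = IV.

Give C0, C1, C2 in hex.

C0: P0 ⊕ 0xA4 = 0x71; E(K, 0x71) = 0x9B.
C1: P1 ⊕ 0x9B = 0xF9; E(K, 0xF9) = 0x23.
C2: P2 ⊕ 0x23 = 0x6B; E(K, 0x6B) = 0x95.

C0 = 0x9B, C1 = 0x23, C2 = 0x95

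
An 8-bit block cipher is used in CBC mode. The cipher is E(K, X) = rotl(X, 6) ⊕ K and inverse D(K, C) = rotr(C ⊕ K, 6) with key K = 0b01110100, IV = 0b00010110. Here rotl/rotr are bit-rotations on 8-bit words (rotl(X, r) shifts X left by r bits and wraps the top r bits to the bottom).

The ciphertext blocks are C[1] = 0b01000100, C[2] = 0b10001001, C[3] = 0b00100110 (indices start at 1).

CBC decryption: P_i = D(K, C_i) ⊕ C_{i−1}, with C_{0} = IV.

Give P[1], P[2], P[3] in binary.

P[1]: D(K, 0b01000100) = 0b11000000; 0b11000000 ⊕ 0b00010110 = 0b11010110.
P[2]: D(K, 0b10001001) = 0b11110111; 0b11110111 ⊕ 0b01000100 = 0b10110011.
P[3]: D(K, 0b00100110) = 0b01001001; 0b01001001 ⊕ 0b10001001 = 0b11000000.

P[1] = 0b11010110, P[2] = 0b10110011, P[3] = 0b11000000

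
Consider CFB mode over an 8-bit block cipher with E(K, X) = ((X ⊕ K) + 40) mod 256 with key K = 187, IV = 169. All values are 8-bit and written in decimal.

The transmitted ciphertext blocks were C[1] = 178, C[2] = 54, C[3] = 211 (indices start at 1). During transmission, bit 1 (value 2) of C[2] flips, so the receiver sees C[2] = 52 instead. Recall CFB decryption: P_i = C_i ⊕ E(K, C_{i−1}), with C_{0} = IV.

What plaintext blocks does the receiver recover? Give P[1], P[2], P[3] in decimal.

P[1] = 136, P[2] = 5, P[3] = 100

Only C[2] changed, to 52. In CFB, a change in C_i flips the same bit in P_i and garbles P_{i+1}. Decrypting the received ciphertext:
P[1]: E(K, 169) = 58; 178 ⊕ 58 = 136.
P[2]: E(K, 178) = 49; 52 ⊕ 49 = 5.
P[3]: E(K, 52) = 183; 211 ⊕ 183 = 100.
Blocks that differ from the original plaintext: P[2], P[3].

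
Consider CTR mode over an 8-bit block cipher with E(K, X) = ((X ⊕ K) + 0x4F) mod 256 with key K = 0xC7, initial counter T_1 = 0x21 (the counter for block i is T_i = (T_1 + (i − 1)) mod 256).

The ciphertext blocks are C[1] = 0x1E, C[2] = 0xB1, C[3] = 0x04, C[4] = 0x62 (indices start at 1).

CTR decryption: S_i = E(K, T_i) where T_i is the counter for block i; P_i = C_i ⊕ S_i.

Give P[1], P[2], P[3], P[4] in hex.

P[1] = 0x2B, P[2] = 0x85, P[3] = 0x37, P[4] = 0x50

P[1]: T = 0x21, S = E(K, T) = 0x35; 0x1E ⊕ 0x35 = 0x2B.
P[2]: T = 0x22, S = E(K, T) = 0x34; 0xB1 ⊕ 0x34 = 0x85.
P[3]: T = 0x23, S = E(K, T) = 0x33; 0x04 ⊕ 0x33 = 0x37.
P[4]: T = 0x24, S = E(K, T) = 0x32; 0x62 ⊕ 0x32 = 0x50.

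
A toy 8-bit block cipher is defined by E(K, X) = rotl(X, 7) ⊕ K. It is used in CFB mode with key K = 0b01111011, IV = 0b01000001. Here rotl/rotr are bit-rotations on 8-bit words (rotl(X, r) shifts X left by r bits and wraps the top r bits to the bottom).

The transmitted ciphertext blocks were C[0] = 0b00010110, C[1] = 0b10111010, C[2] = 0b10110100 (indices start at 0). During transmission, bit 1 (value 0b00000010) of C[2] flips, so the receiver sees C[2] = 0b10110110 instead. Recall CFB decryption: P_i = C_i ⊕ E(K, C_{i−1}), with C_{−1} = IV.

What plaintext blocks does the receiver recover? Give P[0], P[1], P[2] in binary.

P[0] = 0b11001101, P[1] = 0b11001010, P[2] = 0b10010000

Only C[2] changed, to 0b10110110. In CFB, a change in C_i flips the same bit in P_i and garbles P_{i+1}. Decrypting the received ciphertext:
P[0]: E(K, 0b01000001) = 0b11011011; 0b00010110 ⊕ 0b11011011 = 0b11001101.
P[1]: E(K, 0b00010110) = 0b01110000; 0b10111010 ⊕ 0b01110000 = 0b11001010.
P[2]: E(K, 0b10111010) = 0b00100110; 0b10110110 ⊕ 0b00100110 = 0b10010000.
Blocks that differ from the original plaintext: P[2].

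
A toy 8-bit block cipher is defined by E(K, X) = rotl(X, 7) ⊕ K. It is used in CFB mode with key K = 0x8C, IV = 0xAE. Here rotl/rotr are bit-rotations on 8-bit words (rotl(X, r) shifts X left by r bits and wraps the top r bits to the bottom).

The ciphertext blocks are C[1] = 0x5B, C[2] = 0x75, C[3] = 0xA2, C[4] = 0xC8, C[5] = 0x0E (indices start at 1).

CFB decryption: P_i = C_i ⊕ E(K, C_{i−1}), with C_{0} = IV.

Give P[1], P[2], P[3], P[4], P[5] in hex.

P[1] = 0x80, P[2] = 0x54, P[3] = 0x94, P[4] = 0x15, P[5] = 0xE6

P[1]: E(K, 0xAE) = 0xDB; 0x5B ⊕ 0xDB = 0x80.
P[2]: E(K, 0x5B) = 0x21; 0x75 ⊕ 0x21 = 0x54.
P[3]: E(K, 0x75) = 0x36; 0xA2 ⊕ 0x36 = 0x94.
P[4]: E(K, 0xA2) = 0xDD; 0xC8 ⊕ 0xDD = 0x15.
P[5]: E(K, 0xC8) = 0xE8; 0x0E ⊕ 0xE8 = 0xE6.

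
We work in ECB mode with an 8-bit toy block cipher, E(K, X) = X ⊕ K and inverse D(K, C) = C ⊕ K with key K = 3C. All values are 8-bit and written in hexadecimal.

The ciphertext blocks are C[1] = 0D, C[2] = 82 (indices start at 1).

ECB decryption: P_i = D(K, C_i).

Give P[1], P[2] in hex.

P[1] = 31, P[2] = BE

P[1]: D(K, 0D) = 31.
P[2]: D(K, 82) = BE.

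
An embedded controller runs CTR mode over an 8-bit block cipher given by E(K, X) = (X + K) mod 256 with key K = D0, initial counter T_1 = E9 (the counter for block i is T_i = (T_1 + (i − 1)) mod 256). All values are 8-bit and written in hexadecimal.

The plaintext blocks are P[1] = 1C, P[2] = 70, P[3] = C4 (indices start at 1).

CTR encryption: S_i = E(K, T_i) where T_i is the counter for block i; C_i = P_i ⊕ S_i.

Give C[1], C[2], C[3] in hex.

C[1]: T = E9, S = E(K, T) = B9; 1C ⊕ B9 = A5.
C[2]: T = EA, S = E(K, T) = BA; 70 ⊕ BA = CA.
C[3]: T = EB, S = E(K, T) = BB; C4 ⊕ BB = 7F.

C[1] = A5, C[2] = CA, C[3] = 7F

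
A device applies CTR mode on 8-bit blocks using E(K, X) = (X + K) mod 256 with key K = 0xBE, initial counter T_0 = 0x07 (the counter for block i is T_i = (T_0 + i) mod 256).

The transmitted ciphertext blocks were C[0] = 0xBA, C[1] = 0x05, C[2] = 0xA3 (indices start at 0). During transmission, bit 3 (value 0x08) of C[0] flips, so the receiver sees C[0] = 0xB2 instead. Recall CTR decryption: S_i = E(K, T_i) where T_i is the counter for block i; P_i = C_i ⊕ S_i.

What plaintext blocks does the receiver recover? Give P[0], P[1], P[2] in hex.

P[0] = 0x77, P[1] = 0xC3, P[2] = 0x64

Only C[0] changed, to 0xB2. In CTR, a change in C_i flips the same bit in P_i only; the keystream is unaffected. Decrypting the received ciphertext:
P[0]: T = 0x07, S = E(K, T) = 0xC5; 0xB2 ⊕ 0xC5 = 0x77.
P[1]: T = 0x08, S = E(K, T) = 0xC6; 0x05 ⊕ 0xC6 = 0xC3.
P[2]: T = 0x09, S = E(K, T) = 0xC7; 0xA3 ⊕ 0xC7 = 0x64.
Blocks that differ from the original plaintext: P[0].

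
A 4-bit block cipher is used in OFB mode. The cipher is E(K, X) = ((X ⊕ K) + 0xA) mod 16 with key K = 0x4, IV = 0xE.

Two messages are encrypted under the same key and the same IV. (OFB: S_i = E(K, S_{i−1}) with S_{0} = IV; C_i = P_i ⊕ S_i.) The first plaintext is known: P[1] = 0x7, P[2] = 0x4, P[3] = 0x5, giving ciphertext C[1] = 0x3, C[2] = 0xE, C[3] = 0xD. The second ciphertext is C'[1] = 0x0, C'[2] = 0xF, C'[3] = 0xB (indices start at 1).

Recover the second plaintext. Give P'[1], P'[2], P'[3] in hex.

In OFB with a reused IV, both messages share the same keystream S_i, so C_i ⊕ C'_i = P_i ⊕ P'_i and thus P'_i = P_i ⊕ C_i ⊕ C'_i.
P'[1]: 0x7 ⊕ 0x3 ⊕ 0x0 = 0x4.
P'[2]: 0x4 ⊕ 0xE ⊕ 0xF = 0x5.
P'[3]: 0x5 ⊕ 0xD ⊕ 0xB = 0x3.

P'[1] = 0x4, P'[2] = 0x5, P'[3] = 0x3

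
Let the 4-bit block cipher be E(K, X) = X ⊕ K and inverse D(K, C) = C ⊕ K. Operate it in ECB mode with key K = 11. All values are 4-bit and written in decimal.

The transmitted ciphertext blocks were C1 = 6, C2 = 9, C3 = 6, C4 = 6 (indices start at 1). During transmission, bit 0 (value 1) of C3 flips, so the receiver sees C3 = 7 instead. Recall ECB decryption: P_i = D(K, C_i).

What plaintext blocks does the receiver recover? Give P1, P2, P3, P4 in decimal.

Only C3 changed, to 7. In ECB, a change in C_i affects only P_i. Decrypting the received ciphertext:
P1: D(K, 6) = 13.
P2: D(K, 9) = 2.
P3: D(K, 7) = 12.
P4: D(K, 6) = 13.
Blocks that differ from the original plaintext: P3.

P1 = 13, P2 = 2, P3 = 12, P4 = 13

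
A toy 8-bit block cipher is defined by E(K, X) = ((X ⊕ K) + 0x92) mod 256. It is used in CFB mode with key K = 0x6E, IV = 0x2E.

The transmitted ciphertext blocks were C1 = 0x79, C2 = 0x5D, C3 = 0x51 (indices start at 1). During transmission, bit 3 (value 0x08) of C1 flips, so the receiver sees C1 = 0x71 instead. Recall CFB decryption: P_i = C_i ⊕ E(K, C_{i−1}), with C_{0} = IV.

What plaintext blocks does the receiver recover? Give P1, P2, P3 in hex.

Only C1 changed, to 0x71. In CFB, a change in C_i flips the same bit in P_i and garbles P_{i+1}. Decrypting the received ciphertext:
P1: E(K, 0x2E) = 0xD2; 0x71 ⊕ 0xD2 = 0xA3.
P2: E(K, 0x71) = 0xB1; 0x5D ⊕ 0xB1 = 0xEC.
P3: E(K, 0x5D) = 0xC5; 0x51 ⊕ 0xC5 = 0x94.
Blocks that differ from the original plaintext: P1, P2.

P1 = 0xA3, P2 = 0xEC, P3 = 0x94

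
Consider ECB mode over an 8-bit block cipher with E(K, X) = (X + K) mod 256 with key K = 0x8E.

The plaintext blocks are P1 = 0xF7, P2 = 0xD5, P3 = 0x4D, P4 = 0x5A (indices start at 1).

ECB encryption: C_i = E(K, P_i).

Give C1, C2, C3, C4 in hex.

C1 = 0x85, C2 = 0x63, C3 = 0xDB, C4 = 0xE8

C1: E(K, 0xF7) = 0x85.
C2: E(K, 0xD5) = 0x63.
C3: E(K, 0x4D) = 0xDB.
C4: E(K, 0x5A) = 0xE8.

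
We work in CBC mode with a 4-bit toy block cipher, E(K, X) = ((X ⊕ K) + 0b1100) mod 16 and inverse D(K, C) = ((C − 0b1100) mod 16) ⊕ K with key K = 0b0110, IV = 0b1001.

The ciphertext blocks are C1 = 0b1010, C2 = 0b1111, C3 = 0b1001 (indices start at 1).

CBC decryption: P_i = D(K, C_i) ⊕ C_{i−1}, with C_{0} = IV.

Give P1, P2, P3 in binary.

P1: D(K, 0b1010) = 0b1000; 0b1000 ⊕ 0b1001 = 0b0001.
P2: D(K, 0b1111) = 0b0101; 0b0101 ⊕ 0b1010 = 0b1111.
P3: D(K, 0b1001) = 0b1011; 0b1011 ⊕ 0b1111 = 0b0100.

P1 = 0b0001, P2 = 0b1111, P3 = 0b0100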